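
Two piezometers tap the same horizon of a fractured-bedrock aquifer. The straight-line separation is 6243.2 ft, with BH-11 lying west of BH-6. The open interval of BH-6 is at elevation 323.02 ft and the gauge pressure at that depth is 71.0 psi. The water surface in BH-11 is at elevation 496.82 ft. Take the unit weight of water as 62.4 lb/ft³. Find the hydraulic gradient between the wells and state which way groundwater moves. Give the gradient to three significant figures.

Pressure head at BH-6: ψ = 144·P/γ = 144 × 71.0 / 62.4 = 163.85 ft.
Total head at BH-6: h = z + ψ = 323.02 + 163.85 = 486.87 ft.
Total head at BH-11: h = 496.82 ft (water level in the piezometer is the total head).
Head difference: h(BH-6) − h(BH-11) = 486.87 − 496.82 = -9.95 ft.
Hydraulic gradient: i = |Δh| / L = 9.95 / 6243.2 = 0.00159.
Flow is from higher to lower head: from BH-11 toward BH-6, i.e. toward the east.

i ≈ 0.00159; groundwater flows toward the east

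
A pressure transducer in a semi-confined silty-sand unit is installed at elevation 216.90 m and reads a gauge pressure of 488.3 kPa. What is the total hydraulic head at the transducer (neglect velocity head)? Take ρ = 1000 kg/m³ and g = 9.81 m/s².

ψ = P/(ρg) = 488.3×1000 / (1000 × 9.81) = 49.78 m.
h = z + ψ = 216.90 + 49.78 = 266.68 m.

h ≈ 266.68 m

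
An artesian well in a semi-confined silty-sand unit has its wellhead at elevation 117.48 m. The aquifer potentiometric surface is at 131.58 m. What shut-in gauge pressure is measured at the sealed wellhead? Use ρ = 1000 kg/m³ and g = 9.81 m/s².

P ≈ 138 kPa

Head above the cap: Δh = 131.58 − 117.48 = 14.10 m.
P = ρgΔh = 1000 × 9.81 × 14.10 = 138321 Pa ≈ 138 kPa.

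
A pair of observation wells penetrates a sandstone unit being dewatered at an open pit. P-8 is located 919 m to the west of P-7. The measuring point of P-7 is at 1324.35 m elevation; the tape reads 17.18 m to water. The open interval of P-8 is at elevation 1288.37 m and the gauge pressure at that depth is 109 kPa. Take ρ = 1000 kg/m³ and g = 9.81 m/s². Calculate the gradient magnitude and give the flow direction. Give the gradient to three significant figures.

Total head at P-7: h = 1324.35 − 17.18 = 1307.17 m.
Pressure head at P-8: ψ = P/(ρg) = 109×1000 / (1000 × 9.81) = 11.11 m.
Total head at P-8: h = z + ψ = 1288.37 + 11.11 = 1299.48 m.
Head difference: h(P-7) − h(P-8) = 1307.17 − 1299.48 = 7.69 m.
Hydraulic gradient: i = |Δh| / L = 7.69 / 919 = 0.00837.
Flow is from higher to lower head: from P-7 toward P-8, i.e. toward the west.

i ≈ 0.00837; groundwater flows toward the west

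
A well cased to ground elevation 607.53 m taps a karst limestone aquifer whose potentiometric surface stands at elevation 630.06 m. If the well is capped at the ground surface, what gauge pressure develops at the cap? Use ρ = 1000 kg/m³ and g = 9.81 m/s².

P ≈ 221 kPa

Head above the cap: Δh = 630.06 − 607.53 = 22.53 m.
P = ρgΔh = 1000 × 9.81 × 22.53 = 221019 Pa ≈ 221 kPa.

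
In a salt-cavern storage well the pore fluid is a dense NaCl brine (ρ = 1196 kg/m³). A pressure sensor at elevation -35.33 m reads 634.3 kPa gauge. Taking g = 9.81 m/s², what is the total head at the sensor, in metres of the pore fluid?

ψ = P/(ρg) = 634.3×1000 / (1196 × 9.81) = 54.06 m.
h = z + ψ = -35.33 + 54.06 = 18.73 m.

h ≈ 18.73 m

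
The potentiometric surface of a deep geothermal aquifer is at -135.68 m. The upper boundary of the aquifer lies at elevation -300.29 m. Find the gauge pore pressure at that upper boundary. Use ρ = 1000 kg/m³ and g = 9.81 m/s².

P ≈ 1610 kPa

Pressure head at the aquifer top: ψ = h − z = -135.68 − (-300.29) = 164.61 m.
P = ρgψ = 1000 × 9.81 × 164.61 = 1614824 Pa ≈ 1610 kPa.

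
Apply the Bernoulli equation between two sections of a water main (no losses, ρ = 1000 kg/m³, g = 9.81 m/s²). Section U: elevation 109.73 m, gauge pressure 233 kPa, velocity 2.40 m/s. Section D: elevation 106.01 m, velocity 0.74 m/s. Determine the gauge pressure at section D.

Pressure head at U: ψ₁ = P₁/(ρg) = 233×1000 / (1000 × 9.81) = 23.75 m.
Velocity heads: v₁²/2g = 2.40²/19.62 = 0.294 m; v₂²/2g = 0.74²/19.62 = 0.028 m.
Total head H = z₁ + ψ₁ + v₁²/2g = 109.73 + 23.75 + 0.294 = 133.77 m.
ψ₂ = H − z₂ − v₂²/2g = 133.77 − 106.01 − 0.028 = 27.73 m.
P₂ = ρgψ₂ = 1000 × 9.81 × 27.73 ≈ 272 kPa.

P₂ ≈ 272 kPa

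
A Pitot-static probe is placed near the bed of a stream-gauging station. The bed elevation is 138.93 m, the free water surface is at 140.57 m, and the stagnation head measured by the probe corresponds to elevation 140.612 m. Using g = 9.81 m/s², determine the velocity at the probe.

Near the bed, under hydrostatic conditions, the piezometric head (z + ψ) equals the free-surface elevation, 140.57 m.
Velocity head = total − piezometric = 140.612 − 140.57 = 0.042 m.
v = √(2g·h_v) = √(2 × 9.81 × 0.042) = 0.908 m/s.

v ≈ 0.908 m/s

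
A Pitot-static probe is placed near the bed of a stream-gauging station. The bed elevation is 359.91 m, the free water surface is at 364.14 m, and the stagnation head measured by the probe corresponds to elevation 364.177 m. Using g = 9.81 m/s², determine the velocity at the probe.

Near the bed, under hydrostatic conditions, the piezometric head (z + ψ) equals the free-surface elevation, 364.14 m.
Velocity head = total − piezometric = 364.177 − 364.14 = 0.037 m.
v = √(2g·h_v) = √(2 × 9.81 × 0.037) = 0.852 m/s.

v ≈ 0.852 m/s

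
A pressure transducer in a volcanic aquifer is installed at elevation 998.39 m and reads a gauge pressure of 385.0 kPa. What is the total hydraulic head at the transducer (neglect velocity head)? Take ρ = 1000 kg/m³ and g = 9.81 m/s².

h ≈ 1037.64 m

ψ = P/(ρg) = 385.0×1000 / (1000 × 9.81) = 39.25 m.
h = z + ψ = 998.39 + 39.25 = 1037.64 m.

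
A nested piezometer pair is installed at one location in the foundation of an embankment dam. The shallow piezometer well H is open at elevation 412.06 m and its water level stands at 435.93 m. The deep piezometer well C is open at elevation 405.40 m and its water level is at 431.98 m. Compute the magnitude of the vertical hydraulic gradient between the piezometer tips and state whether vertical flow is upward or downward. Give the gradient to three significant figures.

|i_v| ≈ 0.593; vertical flow is downward

Total head at well H: h = 435.93 m (water level in the standpipe).
Total head at well C: h = 431.98 m.
Δh = h(well H) − h(well C) = 435.93 − 431.98 = 3.95 m.
Vertical separation Δz = 412.06 − 405.40 = 6.66 m.
|i_v| = |Δh| / Δz = 3.95 / 6.66 = 0.593.
Head is higher in the shallow piezometer, so vertical flow is downward (recharge condition).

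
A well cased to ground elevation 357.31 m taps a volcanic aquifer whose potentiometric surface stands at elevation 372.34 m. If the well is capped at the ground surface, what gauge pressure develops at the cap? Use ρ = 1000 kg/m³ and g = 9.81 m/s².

Head above the cap: Δh = 372.34 − 357.31 = 15.03 m.
P = ρgΔh = 1000 × 9.81 × 15.03 = 147444 Pa ≈ 147 kPa.

P ≈ 147 kPa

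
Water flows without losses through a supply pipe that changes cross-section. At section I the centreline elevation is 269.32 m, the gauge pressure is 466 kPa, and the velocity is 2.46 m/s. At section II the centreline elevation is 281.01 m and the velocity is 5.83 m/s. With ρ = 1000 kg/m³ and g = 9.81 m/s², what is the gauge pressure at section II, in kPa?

Pressure head at I: ψ₁ = P₁/(ρg) = 466×1000 / (1000 × 9.81) = 47.50 m.
Velocity heads: v₁²/2g = 2.46²/19.62 = 0.308 m; v₂²/2g = 5.83²/19.62 = 1.732 m.
Total head H = z₁ + ψ₁ + v₁²/2g = 269.32 + 47.50 + 0.308 = 317.13 m.
ψ₂ = H − z₂ − v₂²/2g = 317.13 − 281.01 − 1.732 = 34.39 m.
P₂ = ρgψ₂ = 1000 × 9.81 × 34.39 ≈ 337 kPa.

P₂ ≈ 337 kPa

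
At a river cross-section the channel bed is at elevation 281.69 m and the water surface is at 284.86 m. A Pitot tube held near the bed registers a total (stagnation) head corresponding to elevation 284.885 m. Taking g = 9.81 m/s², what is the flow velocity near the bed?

v ≈ 0.700 m/s

Near the bed, under hydrostatic conditions, the piezometric head (z + ψ) equals the free-surface elevation, 284.86 m.
Velocity head = total − piezometric = 284.885 − 284.86 = 0.025 m.
v = √(2g·h_v) = √(2 × 9.81 × 0.025) = 0.700 m/s.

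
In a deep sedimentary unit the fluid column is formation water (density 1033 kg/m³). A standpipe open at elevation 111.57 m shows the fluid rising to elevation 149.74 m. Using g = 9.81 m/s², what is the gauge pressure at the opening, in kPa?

P ≈ 387 kPa

Pressure head ψ = h − z = 149.74 − 111.57 = 38.17 m.
P = ρgψ = 1033 × 9.81 × 38.17 = 386804 Pa ≈ 387 kPa.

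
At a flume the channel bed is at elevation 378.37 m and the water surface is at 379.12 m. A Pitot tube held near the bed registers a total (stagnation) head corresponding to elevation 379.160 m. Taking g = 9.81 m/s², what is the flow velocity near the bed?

Near the bed, under hydrostatic conditions, the piezometric head (z + ψ) equals the free-surface elevation, 379.12 m.
Velocity head = total − piezometric = 379.160 − 379.12 = 0.040 m.
v = √(2g·h_v) = √(2 × 9.81 × 0.040) = 0.886 m/s.

v ≈ 0.886 m/s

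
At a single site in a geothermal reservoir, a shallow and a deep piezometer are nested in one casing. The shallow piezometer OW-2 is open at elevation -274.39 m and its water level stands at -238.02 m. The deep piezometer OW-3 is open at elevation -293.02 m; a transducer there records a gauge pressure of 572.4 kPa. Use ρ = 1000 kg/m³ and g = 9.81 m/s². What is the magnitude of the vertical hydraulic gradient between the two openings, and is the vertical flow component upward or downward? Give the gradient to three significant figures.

Total head at OW-2: h = -238.02 m (water level in the standpipe).
Pressure head at OW-3: ψ = P/(ρg) = 572.4×1000 / (1000 × 9.81) = 58.35 m.
Total head at OW-3: h = z + ψ = -293.02 + 58.35 = -234.67 m.
Δh = h(OW-2) − h(OW-3) = -238.02 − (-234.67) = -3.35 m.
Vertical separation Δz = -274.39 − (-293.02) = 18.63 m.
|i_v| = |Δh| / Δz = 3.35 / 18.63 = 0.180.
Head is higher in the deep piezometer, so vertical flow is upward (discharge condition).

|i_v| ≈ 0.180; vertical flow is upward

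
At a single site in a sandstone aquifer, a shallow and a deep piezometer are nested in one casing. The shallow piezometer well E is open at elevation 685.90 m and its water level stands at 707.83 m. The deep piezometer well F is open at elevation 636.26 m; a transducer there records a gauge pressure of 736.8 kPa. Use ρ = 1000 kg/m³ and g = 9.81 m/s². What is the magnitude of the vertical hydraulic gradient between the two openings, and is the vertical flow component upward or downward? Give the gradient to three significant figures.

|i_v| ≈ 0.0713; vertical flow is upward

Total head at well E: h = 707.83 m (water level in the standpipe).
Pressure head at well F: ψ = P/(ρg) = 736.8×1000 / (1000 × 9.81) = 75.11 m.
Total head at well F: h = z + ψ = 636.26 + 75.11 = 711.37 m.
Δh = h(well E) − h(well F) = 707.83 − 711.37 = -3.54 m.
Vertical separation Δz = 685.90 − 636.26 = 49.64 m.
|i_v| = |Δh| / Δz = 3.54 / 49.64 = 0.0713.
Head is higher in the deep piezometer, so vertical flow is upward (discharge condition).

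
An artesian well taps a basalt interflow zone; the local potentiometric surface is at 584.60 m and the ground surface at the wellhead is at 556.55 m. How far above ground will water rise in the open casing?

≈ 28.05 m above ground

Water rises to the potentiometric surface, so the rise above ground = 584.60 − 556.55 = 28.05 m.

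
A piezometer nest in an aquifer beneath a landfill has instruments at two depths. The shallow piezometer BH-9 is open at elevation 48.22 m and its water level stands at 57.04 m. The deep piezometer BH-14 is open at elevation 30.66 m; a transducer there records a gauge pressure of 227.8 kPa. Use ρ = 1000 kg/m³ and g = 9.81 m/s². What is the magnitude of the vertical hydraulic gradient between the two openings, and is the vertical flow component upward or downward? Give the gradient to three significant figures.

Total head at BH-9: h = 57.04 m (water level in the standpipe).
Pressure head at BH-14: ψ = P/(ρg) = 227.8×1000 / (1000 × 9.81) = 23.22 m.
Total head at BH-14: h = z + ψ = 30.66 + 23.22 = 53.88 m.
Δh = h(BH-9) − h(BH-14) = 57.04 − 53.88 = 3.16 m.
Vertical separation Δz = 48.22 − 30.66 = 17.56 m.
|i_v| = |Δh| / Δz = 3.16 / 17.56 = 0.180.
Head is higher in the shallow piezometer, so vertical flow is downward (recharge condition).

|i_v| ≈ 0.180; vertical flow is downward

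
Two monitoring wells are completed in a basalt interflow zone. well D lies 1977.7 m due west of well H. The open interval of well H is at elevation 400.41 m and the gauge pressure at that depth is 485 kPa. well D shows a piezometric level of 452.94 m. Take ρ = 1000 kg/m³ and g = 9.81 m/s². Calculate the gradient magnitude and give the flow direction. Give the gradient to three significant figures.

i ≈ 0.00156; groundwater flows toward the east

Pressure head at well H: ψ = P/(ρg) = 485×1000 / (1000 × 9.81) = 49.44 m.
Total head at well H: h = z + ψ = 400.41 + 49.44 = 449.85 m.
Total head at well D: h = 452.94 m (water level in the piezometer is the total head).
Head difference: h(well H) − h(well D) = 449.85 − 452.94 = -3.09 m.
Hydraulic gradient: i = |Δh| / L = 3.09 / 1977.7 = 0.00156.
Flow is from higher to lower head: from well D toward well H, i.e. toward the east.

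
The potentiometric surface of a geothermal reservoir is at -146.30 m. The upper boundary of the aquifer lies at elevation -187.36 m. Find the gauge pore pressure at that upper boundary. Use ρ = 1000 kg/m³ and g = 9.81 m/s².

P ≈ 403 kPa

Pressure head at the aquifer top: ψ = h − z = -146.30 − (-187.36) = 41.06 m.
P = ρgψ = 1000 × 9.81 × 41.06 = 402799 Pa ≈ 403 kPa.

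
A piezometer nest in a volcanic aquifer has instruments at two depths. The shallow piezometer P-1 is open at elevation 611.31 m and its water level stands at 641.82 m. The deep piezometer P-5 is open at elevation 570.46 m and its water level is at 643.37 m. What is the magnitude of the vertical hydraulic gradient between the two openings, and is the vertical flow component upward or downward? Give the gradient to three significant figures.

|i_v| ≈ 0.0379; vertical flow is upward

Total head at P-1: h = 641.82 m (water level in the standpipe).
Total head at P-5: h = 643.37 m.
Δh = h(P-1) − h(P-5) = 641.82 − 643.37 = -1.55 m.
Vertical separation Δz = 611.31 − 570.46 = 40.85 m.
|i_v| = |Δh| / Δz = 1.55 / 40.85 = 0.0379.
Head is higher in the deep piezometer, so vertical flow is upward (discharge condition).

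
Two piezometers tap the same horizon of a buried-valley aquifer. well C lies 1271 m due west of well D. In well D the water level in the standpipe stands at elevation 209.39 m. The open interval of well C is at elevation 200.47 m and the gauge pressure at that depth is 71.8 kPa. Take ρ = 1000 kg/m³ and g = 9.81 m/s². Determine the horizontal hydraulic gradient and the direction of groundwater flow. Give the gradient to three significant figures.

i ≈ 0.00126; groundwater flows toward the west

Total head at well D: h = 209.39 m (water level in the piezometer is the total head).
Pressure head at well C: ψ = P/(ρg) = 71.8×1000 / (1000 × 9.81) = 7.32 m.
Total head at well C: h = z + ψ = 200.47 + 7.32 = 207.79 m.
Head difference: h(well D) − h(well C) = 209.39 − 207.79 = 1.60 m.
Hydraulic gradient: i = |Δh| / L = 1.60 / 1271 = 0.00126.
Flow is from higher to lower head: from well D toward well C, i.e. toward the west.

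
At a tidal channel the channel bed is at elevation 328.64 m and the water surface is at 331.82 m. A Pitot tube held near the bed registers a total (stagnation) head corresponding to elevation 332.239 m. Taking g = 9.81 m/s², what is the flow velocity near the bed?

v ≈ 2.87 m/s

Near the bed, under hydrostatic conditions, the piezometric head (z + ψ) equals the free-surface elevation, 331.82 m.
Velocity head = total − piezometric = 332.239 − 331.82 = 0.419 m.
v = √(2g·h_v) = √(2 × 9.81 × 0.419) = 2.87 m/s.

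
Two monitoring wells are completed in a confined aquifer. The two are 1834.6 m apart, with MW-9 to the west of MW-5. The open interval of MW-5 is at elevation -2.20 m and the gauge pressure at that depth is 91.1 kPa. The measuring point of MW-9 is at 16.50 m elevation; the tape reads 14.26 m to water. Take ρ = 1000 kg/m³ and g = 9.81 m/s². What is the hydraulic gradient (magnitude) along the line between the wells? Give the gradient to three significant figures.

i ≈ 0.00264

Pressure head at MW-5: ψ = P/(ρg) = 91.1×1000 / (1000 × 9.81) = 9.29 m.
Total head at MW-5: h = z + ψ = -2.20 + 9.29 = 7.09 m.
Total head at MW-9: h = 16.50 − 14.26 = 2.24 m.
Head difference: h(MW-5) − h(MW-9) = 7.09 − 2.24 = 4.85 m.
Hydraulic gradient: i = |Δh| / L = 4.85 / 1834.6 = 0.00264.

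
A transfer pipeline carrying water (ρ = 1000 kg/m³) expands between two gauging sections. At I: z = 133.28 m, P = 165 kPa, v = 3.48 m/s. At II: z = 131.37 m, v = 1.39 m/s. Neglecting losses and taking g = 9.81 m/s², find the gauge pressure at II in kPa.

P₂ ≈ 189 kPa

Pressure head at I: ψ₁ = P₁/(ρg) = 165×1000 / (1000 × 9.81) = 16.82 m.
Velocity heads: v₁²/2g = 3.48²/19.62 = 0.617 m; v₂²/2g = 1.39²/19.62 = 0.098 m.
Total head H = z₁ + ψ₁ + v₁²/2g = 133.28 + 16.82 + 0.617 = 150.72 m.
ψ₂ = H − z₂ − v₂²/2g = 150.72 − 131.37 − 0.098 = 19.25 m.
P₂ = ρgψ₂ = 1000 × 9.81 × 19.25 ≈ 189 kPa.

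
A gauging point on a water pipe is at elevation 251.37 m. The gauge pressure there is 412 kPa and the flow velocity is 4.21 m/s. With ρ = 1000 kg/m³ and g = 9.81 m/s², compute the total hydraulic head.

Pressure head ψ = P/(ρg) = 412×1000 / (1000 × 9.81) = 42.00 m.
Velocity head = v²/(2g) = 4.21² / (2 × 9.81) = 0.903 m.
h = z + ψ + v²/(2g) = 251.37 + 42.00 + 0.903 = 294.27 m.

h ≈ 294.27 m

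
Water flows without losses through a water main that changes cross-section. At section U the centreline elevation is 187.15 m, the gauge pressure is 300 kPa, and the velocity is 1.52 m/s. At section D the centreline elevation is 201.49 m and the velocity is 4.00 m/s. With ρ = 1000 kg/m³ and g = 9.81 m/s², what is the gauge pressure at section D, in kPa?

Pressure head at U: ψ₁ = P₁/(ρg) = 300×1000 / (1000 × 9.81) = 30.58 m.
Velocity heads: v₁²/2g = 1.52²/19.62 = 0.118 m; v₂²/2g = 4.00²/19.62 = 0.815 m.
Total head H = z₁ + ψ₁ + v₁²/2g = 187.15 + 30.58 + 0.118 = 217.85 m.
ψ₂ = H − z₂ − v₂²/2g = 217.85 − 201.49 − 0.815 = 15.54 m.
P₂ = ρgψ₂ = 1000 × 9.81 × 15.54 ≈ 152 kPa.

P₂ ≈ 152 kPa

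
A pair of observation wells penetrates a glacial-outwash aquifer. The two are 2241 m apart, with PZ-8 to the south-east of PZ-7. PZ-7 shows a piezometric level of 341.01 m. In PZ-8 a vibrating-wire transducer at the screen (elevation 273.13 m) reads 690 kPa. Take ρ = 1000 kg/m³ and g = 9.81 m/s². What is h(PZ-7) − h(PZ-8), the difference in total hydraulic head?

Total head at PZ-7: h = 341.01 m (water level in the piezometer is the total head).
Pressure head at PZ-8: ψ = P/(ρg) = 690×1000 / (1000 × 9.81) = 70.34 m.
Total head at PZ-8: h = z + ψ = 273.13 + 70.34 = 343.47 m.
Head difference: h(PZ-7) − h(PZ-8) = 341.01 − 343.47 = -2.46 m.

Δh ≈ -2.46 m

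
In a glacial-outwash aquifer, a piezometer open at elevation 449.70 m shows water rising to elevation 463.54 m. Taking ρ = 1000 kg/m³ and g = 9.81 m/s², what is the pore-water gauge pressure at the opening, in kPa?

P ≈ 136 kPa

Pressure head ψ = h − z = 463.54 − 449.70 = 13.84 m.
P = ρgψ = 1000 × 9.81 × 13.84 = 135770 Pa ≈ 136 kPa.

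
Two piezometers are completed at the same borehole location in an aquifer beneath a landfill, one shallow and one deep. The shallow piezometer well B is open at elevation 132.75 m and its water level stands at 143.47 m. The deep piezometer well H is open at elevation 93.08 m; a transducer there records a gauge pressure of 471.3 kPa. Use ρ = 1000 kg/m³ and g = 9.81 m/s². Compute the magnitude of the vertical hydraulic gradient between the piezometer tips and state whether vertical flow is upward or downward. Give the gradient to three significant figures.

|i_v| ≈ 0.0592; vertical flow is downward

Total head at well B: h = 143.47 m (water level in the standpipe).
Pressure head at well H: ψ = P/(ρg) = 471.3×1000 / (1000 × 9.81) = 48.04 m.
Total head at well H: h = z + ψ = 93.08 + 48.04 = 141.12 m.
Δh = h(well B) − h(well H) = 143.47 − 141.12 = 2.35 m.
Vertical separation Δz = 132.75 − 93.08 = 39.67 m.
|i_v| = |Δh| / Δz = 2.35 / 39.67 = 0.0592.
Head is higher in the shallow piezometer, so vertical flow is downward (recharge condition).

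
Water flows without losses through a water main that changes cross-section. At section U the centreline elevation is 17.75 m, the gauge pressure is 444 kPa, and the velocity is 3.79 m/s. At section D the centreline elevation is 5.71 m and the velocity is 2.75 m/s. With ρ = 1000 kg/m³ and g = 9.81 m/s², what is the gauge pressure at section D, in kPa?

P₂ ≈ 566 kPa

Pressure head at U: ψ₁ = P₁/(ρg) = 444×1000 / (1000 × 9.81) = 45.26 m.
Velocity heads: v₁²/2g = 3.79²/19.62 = 0.732 m; v₂²/2g = 2.75²/19.62 = 0.385 m.
Total head H = z₁ + ψ₁ + v₁²/2g = 17.75 + 45.26 + 0.732 = 63.74 m.
ψ₂ = H − z₂ − v₂²/2g = 63.74 − 5.71 − 0.385 = 57.65 m.
P₂ = ρgψ₂ = 1000 × 9.81 × 57.65 ≈ 566 kPa.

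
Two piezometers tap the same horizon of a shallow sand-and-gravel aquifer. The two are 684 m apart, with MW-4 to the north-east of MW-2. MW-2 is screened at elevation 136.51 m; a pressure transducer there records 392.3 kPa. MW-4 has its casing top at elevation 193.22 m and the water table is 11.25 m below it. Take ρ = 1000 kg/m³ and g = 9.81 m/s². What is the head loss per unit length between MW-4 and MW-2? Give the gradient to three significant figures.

Pressure head at MW-2: ψ = P/(ρg) = 392.3×1000 / (1000 × 9.81) = 39.99 m.
Total head at MW-2: h = z + ψ = 136.51 + 39.99 = 176.50 m.
Total head at MW-4: h = 193.22 − 11.25 = 181.97 m.
Head difference: h(MW-2) − h(MW-4) = 176.50 − 181.97 = -5.47 m.
Hydraulic gradient: i = |Δh| / L = 5.47 / 684 = 0.00800.

i ≈ 0.00800 m/m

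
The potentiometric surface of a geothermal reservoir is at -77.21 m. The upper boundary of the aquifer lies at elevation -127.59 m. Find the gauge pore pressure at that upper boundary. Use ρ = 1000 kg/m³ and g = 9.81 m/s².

P ≈ 494 kPa

Pressure head at the aquifer top: ψ = h − z = -77.21 − (-127.59) = 50.38 m.
P = ρgψ = 1000 × 9.81 × 50.38 = 494228 Pa ≈ 494 kPa.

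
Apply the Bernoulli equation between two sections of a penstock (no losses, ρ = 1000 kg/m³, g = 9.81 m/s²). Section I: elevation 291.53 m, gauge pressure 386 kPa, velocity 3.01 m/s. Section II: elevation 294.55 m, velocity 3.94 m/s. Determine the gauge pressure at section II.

P₂ ≈ 353 kPa

Pressure head at I: ψ₁ = P₁/(ρg) = 386×1000 / (1000 × 9.81) = 39.35 m.
Velocity heads: v₁²/2g = 3.01²/19.62 = 0.462 m; v₂²/2g = 3.94²/19.62 = 0.791 m.
Total head H = z₁ + ψ₁ + v₁²/2g = 291.53 + 39.35 + 0.462 = 331.34 m.
ψ₂ = H − z₂ − v₂²/2g = 331.34 − 294.55 − 0.791 = 36.00 m.
P₂ = ρgψ₂ = 1000 × 9.81 × 36.00 ≈ 353 kPa.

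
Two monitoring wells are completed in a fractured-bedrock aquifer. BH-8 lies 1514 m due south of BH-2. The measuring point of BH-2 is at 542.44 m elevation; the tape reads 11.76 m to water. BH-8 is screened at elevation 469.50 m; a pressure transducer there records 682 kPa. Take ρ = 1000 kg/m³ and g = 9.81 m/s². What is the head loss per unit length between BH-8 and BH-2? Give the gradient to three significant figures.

Total head at BH-2: h = 542.44 − 11.76 = 530.68 m.
Pressure head at BH-8: ψ = P/(ρg) = 682×1000 / (1000 × 9.81) = 69.52 m.
Total head at BH-8: h = z + ψ = 469.50 + 69.52 = 539.02 m.
Head difference: h(BH-2) − h(BH-8) = 530.68 − 539.02 = -8.34 m.
Hydraulic gradient: i = |Δh| / L = 8.34 / 1514 = 0.00551.

i ≈ 0.00551 m/m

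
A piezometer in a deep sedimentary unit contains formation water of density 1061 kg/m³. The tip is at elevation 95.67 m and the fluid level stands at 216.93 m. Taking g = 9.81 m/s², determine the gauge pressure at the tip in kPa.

P ≈ 1260 kPa

Pressure head ψ = h − z = 216.93 − 95.67 = 121.26 m.
P = ρgψ = 1061 × 9.81 × 121.26 = 1262124 Pa ≈ 1260 kPa.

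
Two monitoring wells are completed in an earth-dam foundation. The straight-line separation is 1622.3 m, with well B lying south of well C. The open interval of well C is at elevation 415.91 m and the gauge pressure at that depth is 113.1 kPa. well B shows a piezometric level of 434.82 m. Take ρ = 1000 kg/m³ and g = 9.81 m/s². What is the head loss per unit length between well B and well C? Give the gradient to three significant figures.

Pressure head at well C: ψ = P/(ρg) = 113.1×1000 / (1000 × 9.81) = 11.53 m.
Total head at well C: h = z + ψ = 415.91 + 11.53 = 427.44 m.
Total head at well B: h = 434.82 m (water level in the piezometer is the total head).
Head difference: h(well C) − h(well B) = 427.44 − 434.82 = -7.38 m.
Hydraulic gradient: i = |Δh| / L = 7.38 / 1622.3 = 0.00455.

i ≈ 0.00455 m/m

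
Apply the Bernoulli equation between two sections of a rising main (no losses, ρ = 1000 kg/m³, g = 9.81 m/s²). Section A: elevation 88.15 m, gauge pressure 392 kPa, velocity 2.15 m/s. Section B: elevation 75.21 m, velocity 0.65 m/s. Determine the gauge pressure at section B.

P₂ ≈ 521 kPa

Pressure head at A: ψ₁ = P₁/(ρg) = 392×1000 / (1000 × 9.81) = 39.96 m.
Velocity heads: v₁²/2g = 2.15²/19.62 = 0.236 m; v₂²/2g = 0.65²/19.62 = 0.022 m.
Total head H = z₁ + ψ₁ + v₁²/2g = 88.15 + 39.96 + 0.236 = 128.35 m.
ψ₂ = H − z₂ − v₂²/2g = 128.35 − 75.21 − 0.022 = 53.12 m.
P₂ = ρgψ₂ = 1000 × 9.81 × 53.12 ≈ 521 kPa.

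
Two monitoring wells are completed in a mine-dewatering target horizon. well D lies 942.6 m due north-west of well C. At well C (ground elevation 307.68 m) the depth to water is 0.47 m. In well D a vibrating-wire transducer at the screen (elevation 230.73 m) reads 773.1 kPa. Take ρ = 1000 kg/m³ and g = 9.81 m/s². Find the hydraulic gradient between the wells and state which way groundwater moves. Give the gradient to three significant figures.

i ≈ 0.00247; groundwater flows toward the south-east

Total head at well C: h = 307.68 − 0.47 = 307.21 m.
Pressure head at well D: ψ = P/(ρg) = 773.1×1000 / (1000 × 9.81) = 78.81 m.
Total head at well D: h = z + ψ = 230.73 + 78.81 = 309.54 m.
Head difference: h(well C) − h(well D) = 307.21 − 309.54 = -2.33 m.
Hydraulic gradient: i = |Δh| / L = 2.33 / 942.6 = 0.00247.
Flow is from higher to lower head: from well D toward well C, i.e. toward the south-east.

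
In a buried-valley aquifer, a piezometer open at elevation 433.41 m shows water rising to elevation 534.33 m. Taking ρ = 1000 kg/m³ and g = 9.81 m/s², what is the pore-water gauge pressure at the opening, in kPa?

Pressure head ψ = h − z = 534.33 − 433.41 = 100.92 m.
P = ρgψ = 1000 × 9.81 × 100.92 = 990025 Pa ≈ 990 kPa.

P ≈ 990 kPa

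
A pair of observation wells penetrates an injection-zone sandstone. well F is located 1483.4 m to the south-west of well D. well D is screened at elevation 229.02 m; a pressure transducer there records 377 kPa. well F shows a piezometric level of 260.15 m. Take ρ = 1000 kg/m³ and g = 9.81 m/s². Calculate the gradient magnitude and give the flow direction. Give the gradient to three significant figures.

Pressure head at well D: ψ = P/(ρg) = 377×1000 / (1000 × 9.81) = 38.43 m.
Total head at well D: h = z + ψ = 229.02 + 38.43 = 267.45 m.
Total head at well F: h = 260.15 m (water level in the piezometer is the total head).
Head difference: h(well D) − h(well F) = 267.45 − 260.15 = 7.30 m.
Hydraulic gradient: i = |Δh| / L = 7.30 / 1483.4 = 0.00492.
Flow is from higher to lower head: from well D toward well F, i.e. toward the south-west.

i ≈ 0.00492; groundwater flows toward the south-west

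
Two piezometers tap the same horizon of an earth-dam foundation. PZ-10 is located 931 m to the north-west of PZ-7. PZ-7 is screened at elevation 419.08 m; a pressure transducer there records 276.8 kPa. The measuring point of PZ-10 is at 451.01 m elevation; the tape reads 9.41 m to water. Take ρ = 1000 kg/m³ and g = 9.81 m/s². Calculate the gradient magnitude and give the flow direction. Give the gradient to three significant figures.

Pressure head at PZ-7: ψ = P/(ρg) = 276.8×1000 / (1000 × 9.81) = 28.22 m.
Total head at PZ-7: h = z + ψ = 419.08 + 28.22 = 447.30 m.
Total head at PZ-10: h = 451.01 − 9.41 = 441.60 m.
Head difference: h(PZ-7) − h(PZ-10) = 447.30 − 441.60 = 5.70 m.
Hydraulic gradient: i = |Δh| / L = 5.70 / 931 = 0.00612.
Flow is from higher to lower head: from PZ-7 toward PZ-10, i.e. toward the north-west.

i ≈ 0.00612; groundwater flows toward the north-west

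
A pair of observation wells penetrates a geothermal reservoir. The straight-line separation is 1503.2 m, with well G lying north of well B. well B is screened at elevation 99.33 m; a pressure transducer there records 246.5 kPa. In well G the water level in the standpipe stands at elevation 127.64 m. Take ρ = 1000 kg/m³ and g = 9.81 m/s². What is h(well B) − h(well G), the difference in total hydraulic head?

Δh ≈ -3.18 m

Pressure head at well B: ψ = P/(ρg) = 246.5×1000 / (1000 × 9.81) = 25.13 m.
Total head at well B: h = z + ψ = 99.33 + 25.13 = 124.46 m.
Total head at well G: h = 127.64 m (water level in the piezometer is the total head).
Head difference: h(well B) − h(well G) = 124.46 − 127.64 = -3.18 m.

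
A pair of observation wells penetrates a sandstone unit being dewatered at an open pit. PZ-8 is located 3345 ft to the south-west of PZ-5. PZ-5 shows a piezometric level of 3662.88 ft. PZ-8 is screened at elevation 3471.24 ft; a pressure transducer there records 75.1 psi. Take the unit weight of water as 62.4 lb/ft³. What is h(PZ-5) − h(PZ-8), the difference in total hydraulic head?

Δh ≈ 18.33 ft

Total head at PZ-5: h = 3662.88 ft (water level in the piezometer is the total head).
Pressure head at PZ-8: ψ = 144·P/γ = 144 × 75.1 / 62.4 = 173.31 ft.
Total head at PZ-8: h = z + ψ = 3471.24 + 173.31 = 3644.55 ft.
Head difference: h(PZ-5) − h(PZ-8) = 3662.88 − 3644.55 = 18.33 ft.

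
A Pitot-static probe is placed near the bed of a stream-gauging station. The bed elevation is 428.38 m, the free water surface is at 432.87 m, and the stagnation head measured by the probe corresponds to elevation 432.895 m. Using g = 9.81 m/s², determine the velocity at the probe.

Near the bed, under hydrostatic conditions, the piezometric head (z + ψ) equals the free-surface elevation, 432.87 m.
Velocity head = total − piezometric = 432.895 − 432.87 = 0.025 m.
v = √(2g·h_v) = √(2 × 9.81 × 0.025) = 0.700 m/s.

v ≈ 0.700 m/s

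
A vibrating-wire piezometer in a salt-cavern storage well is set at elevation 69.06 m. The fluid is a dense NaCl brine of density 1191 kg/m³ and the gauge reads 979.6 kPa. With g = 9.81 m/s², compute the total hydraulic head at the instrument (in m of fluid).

ψ = P/(ρg) = 979.6×1000 / (1191 × 9.81) = 83.84 m.
h = z + ψ = 69.06 + 83.84 = 152.90 m.

h ≈ 152.90 m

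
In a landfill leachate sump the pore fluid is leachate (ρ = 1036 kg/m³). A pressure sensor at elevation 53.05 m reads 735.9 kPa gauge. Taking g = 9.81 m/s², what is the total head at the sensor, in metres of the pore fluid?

ψ = P/(ρg) = 735.9×1000 / (1036 × 9.81) = 72.41 m.
h = z + ψ = 53.05 + 72.41 = 125.46 m.

h ≈ 125.46 m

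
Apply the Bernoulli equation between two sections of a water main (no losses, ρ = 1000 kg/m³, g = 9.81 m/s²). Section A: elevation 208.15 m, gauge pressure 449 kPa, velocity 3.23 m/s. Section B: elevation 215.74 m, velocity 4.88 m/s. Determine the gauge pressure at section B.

Pressure head at A: ψ₁ = P₁/(ρg) = 449×1000 / (1000 × 9.81) = 45.77 m.
Velocity heads: v₁²/2g = 3.23²/19.62 = 0.532 m; v₂²/2g = 4.88²/19.62 = 1.214 m.
Total head H = z₁ + ψ₁ + v₁²/2g = 208.15 + 45.77 + 0.532 = 254.45 m.
ψ₂ = H − z₂ − v₂²/2g = 254.45 − 215.74 − 1.214 = 37.50 m.
P₂ = ρgψ₂ = 1000 × 9.81 × 37.50 ≈ 368 kPa.

P₂ ≈ 368 kPa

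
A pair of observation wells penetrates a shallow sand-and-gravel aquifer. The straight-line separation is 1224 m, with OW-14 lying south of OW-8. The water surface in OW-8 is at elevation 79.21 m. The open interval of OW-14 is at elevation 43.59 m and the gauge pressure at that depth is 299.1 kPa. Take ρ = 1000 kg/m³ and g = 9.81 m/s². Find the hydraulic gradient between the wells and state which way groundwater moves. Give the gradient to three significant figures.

Total head at OW-8: h = 79.21 m (water level in the piezometer is the total head).
Pressure head at OW-14: ψ = P/(ρg) = 299.1×1000 / (1000 × 9.81) = 30.49 m.
Total head at OW-14: h = z + ψ = 43.59 + 30.49 = 74.08 m.
Head difference: h(OW-8) − h(OW-14) = 79.21 − 74.08 = 5.13 m.
Hydraulic gradient: i = |Δh| / L = 5.13 / 1224 = 0.00419.
Flow is from higher to lower head: from OW-8 toward OW-14, i.e. toward the south.

i ≈ 0.00419; groundwater flows toward the south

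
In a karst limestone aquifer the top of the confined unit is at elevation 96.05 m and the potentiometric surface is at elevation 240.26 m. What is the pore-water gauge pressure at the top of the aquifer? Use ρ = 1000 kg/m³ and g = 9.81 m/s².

P ≈ 1410 kPa

Pressure head at the aquifer top: ψ = h − z = 240.26 − 96.05 = 144.21 m.
P = ρgψ = 1000 × 9.81 × 144.21 = 1414700 Pa ≈ 1410 kPa.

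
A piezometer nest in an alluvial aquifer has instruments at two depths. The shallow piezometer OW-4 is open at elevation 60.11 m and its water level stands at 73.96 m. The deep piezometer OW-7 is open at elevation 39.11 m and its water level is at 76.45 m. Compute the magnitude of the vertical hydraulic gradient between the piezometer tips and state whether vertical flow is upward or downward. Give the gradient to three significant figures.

Total head at OW-4: h = 73.96 m (water level in the standpipe).
Total head at OW-7: h = 76.45 m.
Δh = h(OW-4) − h(OW-7) = 73.96 − 76.45 = -2.49 m.
Vertical separation Δz = 60.11 − 39.11 = 21.00 m.
|i_v| = |Δh| / Δz = 2.49 / 21.00 = 0.119.
Head is higher in the deep piezometer, so vertical flow is upward (discharge condition).

|i_v| ≈ 0.119; vertical flow is upward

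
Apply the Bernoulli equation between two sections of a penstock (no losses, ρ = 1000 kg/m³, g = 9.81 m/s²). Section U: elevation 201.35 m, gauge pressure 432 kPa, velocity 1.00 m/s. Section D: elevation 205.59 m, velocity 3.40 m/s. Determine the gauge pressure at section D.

Pressure head at U: ψ₁ = P₁/(ρg) = 432×1000 / (1000 × 9.81) = 44.04 m.
Velocity heads: v₁²/2g = 1.00²/19.62 = 0.051 m; v₂²/2g = 3.40²/19.62 = 0.589 m.
Total head H = z₁ + ψ₁ + v₁²/2g = 201.35 + 44.04 + 0.051 = 245.44 m.
ψ₂ = H − z₂ − v₂²/2g = 245.44 − 205.59 − 0.589 = 39.26 m.
P₂ = ρgψ₂ = 1000 × 9.81 × 39.26 ≈ 385 kPa.

P₂ ≈ 385 kPa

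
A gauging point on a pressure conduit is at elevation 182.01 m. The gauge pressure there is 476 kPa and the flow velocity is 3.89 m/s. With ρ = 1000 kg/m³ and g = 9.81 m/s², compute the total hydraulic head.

h ≈ 231.30 m

Pressure head ψ = P/(ρg) = 476×1000 / (1000 × 9.81) = 48.52 m.
Velocity head = v²/(2g) = 3.89² / (2 × 9.81) = 0.771 m.
h = z + ψ + v²/(2g) = 182.01 + 48.52 + 0.771 = 231.30 m.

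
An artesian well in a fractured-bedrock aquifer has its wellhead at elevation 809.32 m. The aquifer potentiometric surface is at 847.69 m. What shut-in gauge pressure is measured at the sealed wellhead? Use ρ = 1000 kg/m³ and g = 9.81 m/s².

Head above the cap: Δh = 847.69 − 809.32 = 38.37 m.
P = ρgΔh = 1000 × 9.81 × 38.37 = 376410 Pa ≈ 376 kPa.

P ≈ 376 kPa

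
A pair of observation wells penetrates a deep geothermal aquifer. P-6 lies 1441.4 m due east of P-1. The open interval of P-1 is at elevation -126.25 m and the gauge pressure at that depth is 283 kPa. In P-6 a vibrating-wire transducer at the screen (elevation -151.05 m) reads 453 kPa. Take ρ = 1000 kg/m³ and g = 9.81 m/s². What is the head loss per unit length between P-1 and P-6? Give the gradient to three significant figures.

Pressure head at P-1: ψ = P/(ρg) = 283×1000 / (1000 × 9.81) = 28.85 m.
Total head at P-1: h = z + ψ = -126.25 + 28.85 = -97.40 m.
Pressure head at P-6: ψ = P/(ρg) = 453×1000 / (1000 × 9.81) = 46.18 m.
Total head at P-6: h = z + ψ = -151.05 + 46.18 = -104.87 m.
Head difference: h(P-1) − h(P-6) = -97.40 − (-104.87) = 7.47 m.
Hydraulic gradient: i = |Δh| / L = 7.47 / 1441.4 = 0.00518.

i ≈ 0.00518 m/m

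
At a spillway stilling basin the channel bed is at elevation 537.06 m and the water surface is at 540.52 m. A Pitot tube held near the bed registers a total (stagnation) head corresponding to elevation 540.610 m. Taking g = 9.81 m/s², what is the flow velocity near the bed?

Near the bed, under hydrostatic conditions, the piezometric head (z + ψ) equals the free-surface elevation, 540.52 m.
Velocity head = total − piezometric = 540.610 − 540.52 = 0.090 m.
v = √(2g·h_v) = √(2 × 9.81 × 0.090) = 1.33 m/s.

v ≈ 1.33 m/s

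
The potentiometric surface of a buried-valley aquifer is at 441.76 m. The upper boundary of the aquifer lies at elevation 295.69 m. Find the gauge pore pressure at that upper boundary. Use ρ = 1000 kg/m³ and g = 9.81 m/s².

P ≈ 1430 kPa

Pressure head at the aquifer top: ψ = h − z = 441.76 − 295.69 = 146.07 m.
P = ρgψ = 1000 × 9.81 × 146.07 = 1432947 Pa ≈ 1430 kPa.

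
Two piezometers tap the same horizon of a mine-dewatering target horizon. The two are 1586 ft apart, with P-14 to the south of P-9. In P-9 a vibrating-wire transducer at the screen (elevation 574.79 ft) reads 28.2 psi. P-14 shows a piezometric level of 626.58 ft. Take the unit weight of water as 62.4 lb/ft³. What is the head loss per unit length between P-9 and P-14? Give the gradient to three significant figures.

Pressure head at P-9: ψ = 144·P/γ = 144 × 28.2 / 62.4 = 65.08 ft.
Total head at P-9: h = z + ψ = 574.79 + 65.08 = 639.87 ft.
Total head at P-14: h = 626.58 ft (water level in the piezometer is the total head).
Head difference: h(P-9) − h(P-14) = 639.87 − 626.58 = 13.29 ft.
Hydraulic gradient: i = |Δh| / L = 13.29 / 1586 = 0.00838.

i ≈ 0.00838 ft/ft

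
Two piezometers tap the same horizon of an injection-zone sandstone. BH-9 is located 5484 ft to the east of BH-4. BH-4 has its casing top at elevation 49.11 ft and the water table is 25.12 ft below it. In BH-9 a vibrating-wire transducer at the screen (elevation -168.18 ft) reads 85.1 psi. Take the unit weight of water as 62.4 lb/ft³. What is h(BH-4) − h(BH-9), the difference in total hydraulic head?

Total head at BH-4: h = 49.11 − 25.12 = 23.99 ft.
Pressure head at BH-9: ψ = 144·P/γ = 144 × 85.1 / 62.4 = 196.38 ft.
Total head at BH-9: h = z + ψ = -168.18 + 196.38 = 28.20 ft.
Head difference: h(BH-4) − h(BH-9) = 23.99 − 28.20 = -4.21 ft.

Δh ≈ -4.21 ft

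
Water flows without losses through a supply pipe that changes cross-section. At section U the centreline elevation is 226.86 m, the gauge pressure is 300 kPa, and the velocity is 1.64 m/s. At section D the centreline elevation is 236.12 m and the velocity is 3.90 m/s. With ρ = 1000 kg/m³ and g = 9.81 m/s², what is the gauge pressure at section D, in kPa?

P₂ ≈ 203 kPa

Pressure head at U: ψ₁ = P₁/(ρg) = 300×1000 / (1000 × 9.81) = 30.58 m.
Velocity heads: v₁²/2g = 1.64²/19.62 = 0.137 m; v₂²/2g = 3.90²/19.62 = 0.775 m.
Total head H = z₁ + ψ₁ + v₁²/2g = 226.86 + 30.58 + 0.137 = 257.58 m.
ψ₂ = H − z₂ − v₂²/2g = 257.58 − 236.12 − 0.775 = 20.68 m.
P₂ = ρgψ₂ = 1000 × 9.81 × 20.68 ≈ 203 kPa.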